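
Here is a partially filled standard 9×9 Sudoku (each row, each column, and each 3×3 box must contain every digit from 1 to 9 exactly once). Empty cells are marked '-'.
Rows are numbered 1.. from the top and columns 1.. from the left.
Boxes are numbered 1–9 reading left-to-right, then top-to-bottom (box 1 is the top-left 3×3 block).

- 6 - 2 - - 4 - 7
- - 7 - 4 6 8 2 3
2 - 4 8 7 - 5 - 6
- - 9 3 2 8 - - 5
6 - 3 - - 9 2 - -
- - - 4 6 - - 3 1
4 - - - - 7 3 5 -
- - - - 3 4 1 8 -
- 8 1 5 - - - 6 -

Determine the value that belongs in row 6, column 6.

5

Row 6 already contains {1, 3, 4, 6}.
Column 6 already contains {4, 6, 7, 8, 9}.
Its 3×3 block (box 5) already contains {2, 3, 4, 6, 8, 9}.
The only value from 1–9 not eliminated is 5, so row 6, column 6 = 5.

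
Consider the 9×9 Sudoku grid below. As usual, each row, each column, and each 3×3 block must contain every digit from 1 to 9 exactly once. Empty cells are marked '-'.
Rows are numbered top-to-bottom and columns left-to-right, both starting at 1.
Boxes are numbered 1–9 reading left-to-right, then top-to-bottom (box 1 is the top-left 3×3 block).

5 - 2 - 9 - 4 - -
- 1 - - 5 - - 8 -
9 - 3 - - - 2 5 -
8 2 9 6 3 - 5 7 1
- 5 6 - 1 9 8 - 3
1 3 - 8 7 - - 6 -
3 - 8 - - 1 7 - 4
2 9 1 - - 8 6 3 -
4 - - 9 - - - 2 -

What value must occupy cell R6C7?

9

Row 6 already contains {1, 3, 6, 7, 8}.
Column 7 already contains {2, 4, 5, 6, 7, 8}.
Its 3×3 block (box 6) already contains {1, 3, 5, 6, 7, 8}.
The only value from 1–9 not eliminated is 9, so R6C7 = 9.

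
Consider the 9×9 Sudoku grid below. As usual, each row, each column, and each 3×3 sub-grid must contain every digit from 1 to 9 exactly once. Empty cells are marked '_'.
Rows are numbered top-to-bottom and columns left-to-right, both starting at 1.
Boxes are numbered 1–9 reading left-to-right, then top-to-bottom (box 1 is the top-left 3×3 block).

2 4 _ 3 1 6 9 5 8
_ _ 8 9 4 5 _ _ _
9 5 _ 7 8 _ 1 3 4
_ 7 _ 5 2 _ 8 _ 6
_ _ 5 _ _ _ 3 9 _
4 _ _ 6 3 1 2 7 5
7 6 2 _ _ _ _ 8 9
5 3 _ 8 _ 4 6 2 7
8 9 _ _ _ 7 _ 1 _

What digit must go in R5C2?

2

Cell R5C2 itself could take any of {1, 2, 8} by direct elimination.
Consider where 2 can go in box 4.
R4C1 is out (row 4 already has a 2).
R4C3 is out (row 4 already has a 2).
R5C1 is out (column 1 already has a 2).
R6C2 is out (row 6 already has a 2).
R6C3 is out (row 6 already has a 2).
So the only cell in box 4 that can hold 2 is R5C2.
Therefore R5C2 = 2.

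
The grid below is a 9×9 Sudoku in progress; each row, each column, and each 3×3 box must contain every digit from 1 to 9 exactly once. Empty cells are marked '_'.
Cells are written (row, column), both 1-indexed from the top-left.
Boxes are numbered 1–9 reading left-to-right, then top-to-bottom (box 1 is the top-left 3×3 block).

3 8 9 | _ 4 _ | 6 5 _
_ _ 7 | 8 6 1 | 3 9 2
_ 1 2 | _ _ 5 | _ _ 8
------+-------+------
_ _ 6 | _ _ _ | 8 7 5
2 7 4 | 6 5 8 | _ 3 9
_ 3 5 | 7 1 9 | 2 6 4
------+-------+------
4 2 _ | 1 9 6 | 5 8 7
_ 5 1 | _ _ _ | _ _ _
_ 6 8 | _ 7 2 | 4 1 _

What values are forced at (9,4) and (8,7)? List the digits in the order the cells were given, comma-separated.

5,9

For (9,4):
  Consider where 5 can go in row 9.
  (9,1) is out (box 7 already has a 5).
  (9,9) is out (column 9 already has a 5).
  So the only cell in row 9 that can hold 5 is (9,4).
  So (9,4) = 5.
For (8,7):
  Row 8 already contains {1, 5}.
  Column 7 already contains {2, 3, 4, 5, 6, 8}.
  Its 3×3 block (box 9) already contains {1, 4, 5, 7, 8}.
  The only value from 1–9 not eliminated is 9, so (8,7) = 9.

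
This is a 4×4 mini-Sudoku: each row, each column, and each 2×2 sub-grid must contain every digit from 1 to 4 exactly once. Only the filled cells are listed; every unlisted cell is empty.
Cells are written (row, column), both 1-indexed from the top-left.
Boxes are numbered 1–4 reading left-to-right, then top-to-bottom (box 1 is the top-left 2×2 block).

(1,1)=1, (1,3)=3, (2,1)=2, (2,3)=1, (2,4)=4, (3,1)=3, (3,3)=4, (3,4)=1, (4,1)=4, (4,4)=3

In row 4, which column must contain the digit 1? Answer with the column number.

2

Consider where 1 can go in row 4.
(4,3) is out (column 3 already has a 1).
So the only cell in row 4 that can hold 1 is (4,2).
That is column 2.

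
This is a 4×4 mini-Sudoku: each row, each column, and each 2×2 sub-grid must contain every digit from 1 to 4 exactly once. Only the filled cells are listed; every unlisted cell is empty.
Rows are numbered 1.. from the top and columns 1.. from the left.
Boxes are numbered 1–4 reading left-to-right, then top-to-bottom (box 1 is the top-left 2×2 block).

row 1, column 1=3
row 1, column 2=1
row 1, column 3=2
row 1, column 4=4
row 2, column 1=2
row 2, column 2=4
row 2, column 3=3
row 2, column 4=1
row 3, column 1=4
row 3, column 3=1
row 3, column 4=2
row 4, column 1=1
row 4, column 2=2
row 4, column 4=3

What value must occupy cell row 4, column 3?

4

Row 4 already contains {1, 2, 3}.
Column 3 already contains {1, 2, 3}.
Its 2×2 block (box 4) already contains {1, 2, 3}.
The only value from 1–4 not eliminated is 4, so row 4, column 3 = 4.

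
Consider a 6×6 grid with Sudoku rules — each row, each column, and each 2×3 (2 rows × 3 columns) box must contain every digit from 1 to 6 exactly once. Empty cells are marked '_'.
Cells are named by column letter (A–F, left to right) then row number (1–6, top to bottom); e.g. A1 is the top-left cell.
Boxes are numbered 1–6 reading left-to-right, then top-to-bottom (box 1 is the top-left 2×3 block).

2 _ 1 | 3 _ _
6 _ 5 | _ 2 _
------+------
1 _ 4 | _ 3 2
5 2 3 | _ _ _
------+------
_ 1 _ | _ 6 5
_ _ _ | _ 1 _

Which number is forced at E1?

Cell E1 itself could take any of {4, 5} by direct elimination.
Consider where 5 can go in box 2.
F1 is out (column F already has a 5).
D2 is out (row 2 already has a 5).
F2 is out (row 2 already has a 5).
So the only cell in box 2 that can hold 5 is E1.
Therefore E1 = 5.

5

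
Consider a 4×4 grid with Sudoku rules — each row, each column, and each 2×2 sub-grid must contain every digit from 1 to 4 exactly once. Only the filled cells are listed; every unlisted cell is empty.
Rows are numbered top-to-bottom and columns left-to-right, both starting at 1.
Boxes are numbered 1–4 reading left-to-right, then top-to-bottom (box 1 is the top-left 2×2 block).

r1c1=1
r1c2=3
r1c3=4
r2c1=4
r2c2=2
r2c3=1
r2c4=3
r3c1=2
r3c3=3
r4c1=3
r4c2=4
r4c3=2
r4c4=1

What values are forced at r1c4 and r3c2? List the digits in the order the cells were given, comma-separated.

For r1c4:
  Row 1 already contains {1, 3, 4}.
  Column 4 already contains {1, 3}.
  Its 2×2 block (box 2) already contains {1, 3, 4}.
  The only value from 1–4 not eliminated is 2, so r1c4 = 2.
For r3c2:
  Row 3 already contains {2, 3}.
  Column 2 already contains {2, 3, 4}.
  Its 2×2 block (box 3) already contains {2, 3, 4}.
  The only value from 1–4 not eliminated is 1, so r3c2 = 1.

2,1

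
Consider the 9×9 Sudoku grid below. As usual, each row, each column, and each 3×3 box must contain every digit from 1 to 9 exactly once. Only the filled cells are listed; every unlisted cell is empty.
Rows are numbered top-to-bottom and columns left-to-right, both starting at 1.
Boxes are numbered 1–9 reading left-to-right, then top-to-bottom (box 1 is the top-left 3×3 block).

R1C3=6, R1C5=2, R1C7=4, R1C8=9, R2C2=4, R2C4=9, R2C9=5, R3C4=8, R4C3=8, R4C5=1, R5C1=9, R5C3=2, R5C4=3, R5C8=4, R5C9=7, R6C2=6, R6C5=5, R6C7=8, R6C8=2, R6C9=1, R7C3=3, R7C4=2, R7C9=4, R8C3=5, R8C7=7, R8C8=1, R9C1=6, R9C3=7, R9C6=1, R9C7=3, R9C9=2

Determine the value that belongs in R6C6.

9

Cell R6C6 itself could take any of {4, 7, 9} by direct elimination.
Consider where 9 can go in row 6.
R6C1 is out (column 1 already has a 9).
R6C3 is out (box 4 already has a 9).
R6C4 is out (column 4 already has a 9).
So the only cell in row 6 that can hold 9 is R6C6.
Therefore R6C6 = 9.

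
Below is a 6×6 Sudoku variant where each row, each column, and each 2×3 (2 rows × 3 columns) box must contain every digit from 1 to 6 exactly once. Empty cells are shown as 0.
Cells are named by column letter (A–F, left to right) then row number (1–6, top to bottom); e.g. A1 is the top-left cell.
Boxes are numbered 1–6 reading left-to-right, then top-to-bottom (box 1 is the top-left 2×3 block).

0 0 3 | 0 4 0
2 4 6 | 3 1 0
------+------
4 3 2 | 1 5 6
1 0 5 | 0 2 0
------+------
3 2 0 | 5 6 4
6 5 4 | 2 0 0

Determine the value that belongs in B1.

Row 1 already contains {3, 4}.
Column B already contains {2, 3, 4, 5}.
Its 2×3 block (box 1) already contains {2, 3, 4, 6}.
The only value from 1–6 not eliminated is 1, so B1 = 1.

1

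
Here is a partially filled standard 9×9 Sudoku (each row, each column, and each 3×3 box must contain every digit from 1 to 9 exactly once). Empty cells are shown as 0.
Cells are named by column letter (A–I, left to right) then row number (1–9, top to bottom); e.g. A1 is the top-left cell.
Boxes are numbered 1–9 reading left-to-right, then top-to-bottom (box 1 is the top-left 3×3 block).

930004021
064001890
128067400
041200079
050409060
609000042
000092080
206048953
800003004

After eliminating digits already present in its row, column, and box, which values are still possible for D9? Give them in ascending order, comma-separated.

1,5,6,7

Row 9 already contains {3, 4, 8}.
Column D already contains {2, 4}.
Its 3×3 block (box 8) already contains {2, 3, 4, 8, 9}.
Removing those from 1–9 leaves {1, 5, 6, 7} as the candidates for D9.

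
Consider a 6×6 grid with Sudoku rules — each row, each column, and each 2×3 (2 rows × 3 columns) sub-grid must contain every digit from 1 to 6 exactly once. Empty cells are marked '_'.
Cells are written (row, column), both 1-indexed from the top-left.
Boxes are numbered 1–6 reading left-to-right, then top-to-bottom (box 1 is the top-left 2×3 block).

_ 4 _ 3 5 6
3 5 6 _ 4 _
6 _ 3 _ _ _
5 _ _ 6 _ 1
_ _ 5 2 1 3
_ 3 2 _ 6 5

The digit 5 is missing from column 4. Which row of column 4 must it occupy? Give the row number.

3

Consider where 5 can go in column 4.
(2,4) is out (row 2 already has a 5).
(6,4) is out (row 6 already has a 5).
So the only cell in column 4 that can hold 5 is (3,4).
That is row 3.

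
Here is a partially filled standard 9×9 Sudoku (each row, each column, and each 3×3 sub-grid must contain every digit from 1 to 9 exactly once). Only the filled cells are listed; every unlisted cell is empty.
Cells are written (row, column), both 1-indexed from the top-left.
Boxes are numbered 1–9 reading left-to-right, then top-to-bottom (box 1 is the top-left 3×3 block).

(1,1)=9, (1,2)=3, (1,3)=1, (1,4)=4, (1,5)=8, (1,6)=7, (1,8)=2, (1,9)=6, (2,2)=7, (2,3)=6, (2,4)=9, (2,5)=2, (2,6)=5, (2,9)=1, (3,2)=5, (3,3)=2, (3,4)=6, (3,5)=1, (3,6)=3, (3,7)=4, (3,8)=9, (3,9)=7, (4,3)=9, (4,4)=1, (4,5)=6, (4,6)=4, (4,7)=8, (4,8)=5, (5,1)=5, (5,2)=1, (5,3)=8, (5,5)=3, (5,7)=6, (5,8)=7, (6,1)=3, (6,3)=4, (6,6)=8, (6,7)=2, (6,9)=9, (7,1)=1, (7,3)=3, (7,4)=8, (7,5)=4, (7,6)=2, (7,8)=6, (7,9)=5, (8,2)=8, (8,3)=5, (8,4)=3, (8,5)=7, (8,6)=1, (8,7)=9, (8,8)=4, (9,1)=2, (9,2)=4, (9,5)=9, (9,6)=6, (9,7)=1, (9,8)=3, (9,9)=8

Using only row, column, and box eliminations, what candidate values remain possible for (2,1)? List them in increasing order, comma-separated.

4,8

Row 2 already contains {1, 2, 5, 6, 7, 9}.
Column 1 already contains {1, 2, 3, 5, 9}.
Its 3×3 block (box 1) already contains {1, 2, 3, 5, 6, 7, 9}.
Removing those from 1–9 leaves {4, 8} as the candidates for (2,1).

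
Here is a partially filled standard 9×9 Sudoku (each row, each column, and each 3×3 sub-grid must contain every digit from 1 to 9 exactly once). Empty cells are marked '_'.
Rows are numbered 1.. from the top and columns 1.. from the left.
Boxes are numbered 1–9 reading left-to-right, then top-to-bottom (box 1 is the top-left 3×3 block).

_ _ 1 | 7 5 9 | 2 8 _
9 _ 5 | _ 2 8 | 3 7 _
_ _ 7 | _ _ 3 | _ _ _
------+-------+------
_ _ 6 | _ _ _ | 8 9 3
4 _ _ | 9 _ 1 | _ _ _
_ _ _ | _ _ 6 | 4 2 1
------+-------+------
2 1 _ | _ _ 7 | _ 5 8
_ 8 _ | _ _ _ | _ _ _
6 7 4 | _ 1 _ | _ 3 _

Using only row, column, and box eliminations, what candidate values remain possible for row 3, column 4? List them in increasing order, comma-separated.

Row 3 already contains {3, 7}.
Column 4 already contains {7, 9}.
Its 3×3 block (box 2) already contains {2, 3, 5, 7, 8, 9}.
Removing those from 1–9 leaves {1, 4, 6} as the candidates for row 3, column 4.

1,4,6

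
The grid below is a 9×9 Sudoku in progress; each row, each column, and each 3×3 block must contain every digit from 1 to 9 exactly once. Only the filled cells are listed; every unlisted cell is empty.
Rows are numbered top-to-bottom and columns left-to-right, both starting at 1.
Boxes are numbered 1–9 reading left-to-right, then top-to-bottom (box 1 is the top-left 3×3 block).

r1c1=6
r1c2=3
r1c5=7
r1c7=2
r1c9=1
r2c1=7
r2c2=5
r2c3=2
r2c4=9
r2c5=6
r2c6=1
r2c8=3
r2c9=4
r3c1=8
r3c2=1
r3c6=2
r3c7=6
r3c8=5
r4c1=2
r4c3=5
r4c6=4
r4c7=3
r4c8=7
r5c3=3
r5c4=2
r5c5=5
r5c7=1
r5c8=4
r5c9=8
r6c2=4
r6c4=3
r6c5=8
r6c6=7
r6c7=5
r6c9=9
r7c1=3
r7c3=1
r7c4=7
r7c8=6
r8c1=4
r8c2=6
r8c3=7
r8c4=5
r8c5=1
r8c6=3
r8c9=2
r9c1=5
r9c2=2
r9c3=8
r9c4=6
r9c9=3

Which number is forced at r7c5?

2

Cell r7c5 itself could take any of {2, 4, 9} by direct elimination.
Consider where 2 can go in box 8.
r7c6 is out (column 6 already has a 2).
r9c5 is out (row 9 already has a 2).
r9c6 is out (row 9 already has a 2).
So the only cell in box 8 that can hold 2 is r7c5.
Therefore r7c5 = 2.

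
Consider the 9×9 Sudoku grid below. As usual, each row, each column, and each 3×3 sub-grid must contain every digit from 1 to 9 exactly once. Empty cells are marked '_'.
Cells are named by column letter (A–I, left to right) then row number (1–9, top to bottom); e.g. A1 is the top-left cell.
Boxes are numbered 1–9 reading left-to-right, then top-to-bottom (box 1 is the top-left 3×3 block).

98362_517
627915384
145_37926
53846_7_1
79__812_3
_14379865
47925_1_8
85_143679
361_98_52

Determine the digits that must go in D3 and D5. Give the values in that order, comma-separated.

For D3:
  Row 3 already contains {1, 2, 3, 4, 5, 6, 7, 9}.
  Column D already contains {1, 2, 3, 4, 6, 9}.
  Its 3×3 block (box 2) already contains {1, 2, 3, 5, 6, 7, 9}.
  The only value from 1–9 not eliminated is 8, so D3 = 8.
For D5:
  Row 5 already contains {1, 2, 3, 7, 8, 9}.
  Column D already contains {1, 2, 3, 4, 6, 9}.
  Its 3×3 block (box 5) already contains {1, 3, 4, 6, 7, 8, 9}.
  The only value from 1–9 not eliminated is 5, so D5 = 5.

8,5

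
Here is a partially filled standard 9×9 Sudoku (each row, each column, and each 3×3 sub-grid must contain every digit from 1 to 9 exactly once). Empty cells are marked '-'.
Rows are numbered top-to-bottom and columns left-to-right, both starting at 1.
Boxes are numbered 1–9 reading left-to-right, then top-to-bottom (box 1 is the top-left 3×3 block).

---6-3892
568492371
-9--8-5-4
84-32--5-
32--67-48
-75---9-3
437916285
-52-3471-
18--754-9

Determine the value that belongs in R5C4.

5

Cell R5C4 itself could take any of {1, 5} by direct elimination.
Consider where 5 can go in row 5.
R5C3 is out (column 3 already has a 5).
R5C7 is out (column 7 already has a 5).
So the only cell in row 5 that can hold 5 is R5C4.
Therefore R5C4 = 5.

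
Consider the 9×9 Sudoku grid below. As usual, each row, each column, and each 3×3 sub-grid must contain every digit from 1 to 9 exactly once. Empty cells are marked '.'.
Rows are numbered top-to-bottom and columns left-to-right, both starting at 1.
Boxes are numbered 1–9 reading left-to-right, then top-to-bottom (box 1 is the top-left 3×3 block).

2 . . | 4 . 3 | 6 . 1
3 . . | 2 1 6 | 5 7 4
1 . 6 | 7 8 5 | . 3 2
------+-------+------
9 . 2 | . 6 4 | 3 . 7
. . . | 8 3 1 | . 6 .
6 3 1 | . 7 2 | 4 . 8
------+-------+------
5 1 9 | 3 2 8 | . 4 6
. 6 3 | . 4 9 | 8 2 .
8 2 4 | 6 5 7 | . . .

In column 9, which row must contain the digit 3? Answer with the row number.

9

Consider where 3 can go in column 9.
R5C9 is out (row 5 already has a 3).
R8C9 is out (row 8 already has a 3).
So the only cell in column 9 that can hold 3 is R9C9.
That is row 9.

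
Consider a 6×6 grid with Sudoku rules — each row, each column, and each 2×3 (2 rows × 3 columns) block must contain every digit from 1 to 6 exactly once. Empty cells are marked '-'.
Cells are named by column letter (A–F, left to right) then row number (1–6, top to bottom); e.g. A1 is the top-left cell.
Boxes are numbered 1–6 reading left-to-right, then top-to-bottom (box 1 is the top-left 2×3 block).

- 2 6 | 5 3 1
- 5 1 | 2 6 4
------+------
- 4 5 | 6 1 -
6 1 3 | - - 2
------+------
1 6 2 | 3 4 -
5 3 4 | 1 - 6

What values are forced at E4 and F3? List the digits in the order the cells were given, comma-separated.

5,3

For E4:
  Row 4 already contains {1, 2, 3, 6}.
  Column E already contains {1, 3, 4, 6}.
  Its 2×3 block (box 4) already contains {1, 2, 6}.
  The only value from 1–6 not eliminated is 5, so E4 = 5.
For F3:
  Row 3 already contains {1, 4, 5, 6}.
  Column F already contains {1, 2, 4, 6}.
  Its 2×3 block (box 4) already contains {1, 2, 6}.
  The only value from 1–6 not eliminated is 3, so F3 = 3.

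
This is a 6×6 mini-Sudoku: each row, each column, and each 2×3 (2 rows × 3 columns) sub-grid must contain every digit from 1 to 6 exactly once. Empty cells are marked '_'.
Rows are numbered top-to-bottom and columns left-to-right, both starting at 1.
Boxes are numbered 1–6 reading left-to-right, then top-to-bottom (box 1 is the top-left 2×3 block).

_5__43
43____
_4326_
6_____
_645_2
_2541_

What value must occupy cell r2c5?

2

Cell r2c5 itself could take any of {2, 5} by direct elimination.
Consider where 2 can go in column 5.
r4c5 is out (box 4 already has a 2).
r5c5 is out (row 5 already has a 2).
So the only cell in column 5 that can hold 2 is r2c5.
Therefore r2c5 = 2.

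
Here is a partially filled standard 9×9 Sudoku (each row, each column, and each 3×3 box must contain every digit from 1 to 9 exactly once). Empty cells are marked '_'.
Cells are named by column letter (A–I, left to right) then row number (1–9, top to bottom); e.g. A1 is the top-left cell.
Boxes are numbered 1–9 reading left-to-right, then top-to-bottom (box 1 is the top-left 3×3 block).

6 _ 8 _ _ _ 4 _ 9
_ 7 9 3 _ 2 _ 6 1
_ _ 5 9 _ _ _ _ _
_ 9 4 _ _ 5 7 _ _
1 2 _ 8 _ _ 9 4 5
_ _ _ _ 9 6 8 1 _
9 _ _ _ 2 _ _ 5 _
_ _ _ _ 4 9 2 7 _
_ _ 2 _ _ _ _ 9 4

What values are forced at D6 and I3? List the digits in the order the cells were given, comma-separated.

For D6:
  Consider where 4 can go in box 5.
  D4 is out (row 4 already has a 4).
  E4 is out (row 4 already has a 4).
  E5 is out (row 5 already has a 4).
  F5 is out (row 5 already has a 4).
  So the only cell in box 5 that can hold 4 is D6.
  So D6 = 4.
For I3:
  Consider where 7 can go in box 3.
  H1 is out (column H already has a 7).
  G2 is out (row 2 already has a 7).
  G3 is out (column G already has a 7).
  H3 is out (column H already has a 7).
  So the only cell in box 3 that can hold 7 is I3.
  So I3 = 7.

4,7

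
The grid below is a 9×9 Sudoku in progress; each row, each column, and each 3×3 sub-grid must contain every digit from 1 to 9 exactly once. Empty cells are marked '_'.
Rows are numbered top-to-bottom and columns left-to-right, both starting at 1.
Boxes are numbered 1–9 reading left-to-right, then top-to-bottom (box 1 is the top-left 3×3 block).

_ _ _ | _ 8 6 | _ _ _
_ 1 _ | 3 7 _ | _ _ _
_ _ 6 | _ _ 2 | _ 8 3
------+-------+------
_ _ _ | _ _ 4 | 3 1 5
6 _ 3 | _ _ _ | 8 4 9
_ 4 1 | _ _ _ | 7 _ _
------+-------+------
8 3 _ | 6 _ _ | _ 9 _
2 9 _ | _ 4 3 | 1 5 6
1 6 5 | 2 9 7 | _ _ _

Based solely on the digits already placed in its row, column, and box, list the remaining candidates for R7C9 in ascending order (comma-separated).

2,4,7

Row 7 already contains {3, 6, 8, 9}.
Column 9 already contains {3, 5, 6, 9}.
Its 3×3 block (box 9) already contains {1, 5, 6, 9}.
Removing those from 1–9 leaves {2, 4, 7} as the candidates for R7C9.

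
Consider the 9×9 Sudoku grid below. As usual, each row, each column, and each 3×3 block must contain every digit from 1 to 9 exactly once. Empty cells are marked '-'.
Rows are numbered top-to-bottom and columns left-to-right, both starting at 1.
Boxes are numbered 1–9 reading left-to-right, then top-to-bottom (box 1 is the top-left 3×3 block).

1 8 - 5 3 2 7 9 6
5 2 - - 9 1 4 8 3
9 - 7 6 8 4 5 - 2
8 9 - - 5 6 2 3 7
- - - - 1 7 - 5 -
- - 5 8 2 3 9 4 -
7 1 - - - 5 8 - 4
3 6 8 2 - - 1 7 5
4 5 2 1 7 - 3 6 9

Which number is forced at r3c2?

Row 3 already contains {2, 4, 5, 6, 7, 8, 9}.
Column 2 already contains {1, 2, 5, 6, 8, 9}.
Its 3×3 block (box 1) already contains {1, 2, 5, 7, 8, 9}.
The only value from 1–9 not eliminated is 3, so r3c2 = 3.

3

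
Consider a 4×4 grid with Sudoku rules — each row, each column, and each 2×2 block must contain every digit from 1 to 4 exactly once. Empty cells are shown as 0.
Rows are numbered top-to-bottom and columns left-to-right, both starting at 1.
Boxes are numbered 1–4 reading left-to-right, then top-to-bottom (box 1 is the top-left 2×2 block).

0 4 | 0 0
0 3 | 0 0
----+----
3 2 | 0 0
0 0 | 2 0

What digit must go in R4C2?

Row 4 already contains {2}.
Column 2 already contains {2, 3, 4}.
Its 2×2 block (box 3) already contains {2, 3}.
The only value from 1–4 not eliminated is 1, so R4C2 = 1.

1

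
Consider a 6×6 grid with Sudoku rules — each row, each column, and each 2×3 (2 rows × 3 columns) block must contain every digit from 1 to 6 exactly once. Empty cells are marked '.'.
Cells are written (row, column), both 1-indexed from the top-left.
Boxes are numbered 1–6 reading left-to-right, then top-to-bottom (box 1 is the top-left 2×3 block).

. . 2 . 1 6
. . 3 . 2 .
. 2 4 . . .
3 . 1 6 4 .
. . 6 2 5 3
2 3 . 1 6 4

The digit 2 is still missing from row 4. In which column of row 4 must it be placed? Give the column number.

Consider where 2 can go in row 4.
(4,2) is out (column 2 already has a 2).
So the only cell in row 4 that can hold 2 is (4,6).
That is column 6.

6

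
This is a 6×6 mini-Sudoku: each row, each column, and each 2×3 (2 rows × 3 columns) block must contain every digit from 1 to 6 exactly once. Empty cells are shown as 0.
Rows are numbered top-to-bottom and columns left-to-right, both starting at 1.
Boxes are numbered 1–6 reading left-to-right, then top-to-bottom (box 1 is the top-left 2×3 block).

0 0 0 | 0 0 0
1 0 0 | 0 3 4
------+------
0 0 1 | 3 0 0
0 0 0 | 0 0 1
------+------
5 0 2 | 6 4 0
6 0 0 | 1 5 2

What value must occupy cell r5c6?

3

Row 5 already contains {2, 4, 5, 6}.
Column 6 already contains {1, 2, 4}.
Its 2×3 block (box 6) already contains {1, 2, 4, 5, 6}.
The only value from 1–6 not eliminated is 3, so r5c6 = 3.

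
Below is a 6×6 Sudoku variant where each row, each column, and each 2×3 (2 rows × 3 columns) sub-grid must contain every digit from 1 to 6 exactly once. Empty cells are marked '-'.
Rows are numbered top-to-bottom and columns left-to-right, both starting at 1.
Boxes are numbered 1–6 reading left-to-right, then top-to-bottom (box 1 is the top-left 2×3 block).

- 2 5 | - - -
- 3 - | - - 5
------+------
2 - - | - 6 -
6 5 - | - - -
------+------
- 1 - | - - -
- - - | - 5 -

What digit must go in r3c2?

Row 3 already contains {2, 6}.
Column 2 already contains {1, 2, 3, 5}.
Its 2×3 block (box 3) already contains {2, 5, 6}.
The only value from 1–6 not eliminated is 4, so r3c2 = 4.

4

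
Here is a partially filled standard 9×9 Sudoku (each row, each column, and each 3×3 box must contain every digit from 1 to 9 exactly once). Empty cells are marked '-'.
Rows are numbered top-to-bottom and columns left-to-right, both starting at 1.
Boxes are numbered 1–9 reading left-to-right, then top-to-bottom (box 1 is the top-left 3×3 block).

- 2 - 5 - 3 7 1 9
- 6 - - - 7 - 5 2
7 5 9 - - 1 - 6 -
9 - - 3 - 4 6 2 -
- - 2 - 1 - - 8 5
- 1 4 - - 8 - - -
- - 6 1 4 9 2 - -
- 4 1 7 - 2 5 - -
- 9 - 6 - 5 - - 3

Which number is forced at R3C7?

Cell R3C7 itself could take any of {3, 4, 8} by direct elimination.
Consider where 3 can go in row 3.
R3C4 is out (column 4 already has a 3).
R3C5 is out (box 2 already has a 3).
R3C9 is out (column 9 already has a 3).
So the only cell in row 3 that can hold 3 is R3C7.
Therefore R3C7 = 3.

3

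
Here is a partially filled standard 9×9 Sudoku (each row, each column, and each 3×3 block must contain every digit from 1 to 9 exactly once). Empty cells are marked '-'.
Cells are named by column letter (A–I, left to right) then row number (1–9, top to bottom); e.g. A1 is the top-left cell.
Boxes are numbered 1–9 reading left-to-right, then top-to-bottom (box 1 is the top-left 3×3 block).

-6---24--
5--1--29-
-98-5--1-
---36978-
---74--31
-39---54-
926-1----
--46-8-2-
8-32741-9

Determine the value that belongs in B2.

Cell B2 itself could take any of {4, 7} by direct elimination.
Consider where 4 can go in row 2.
C2 is out (column C already has a 4).
E2 is out (column E already has a 4).
F2 is out (column F already has a 4).
I2 is out (box 3 already has a 4).
So the only cell in row 2 that can hold 4 is B2.
Therefore B2 = 4.

4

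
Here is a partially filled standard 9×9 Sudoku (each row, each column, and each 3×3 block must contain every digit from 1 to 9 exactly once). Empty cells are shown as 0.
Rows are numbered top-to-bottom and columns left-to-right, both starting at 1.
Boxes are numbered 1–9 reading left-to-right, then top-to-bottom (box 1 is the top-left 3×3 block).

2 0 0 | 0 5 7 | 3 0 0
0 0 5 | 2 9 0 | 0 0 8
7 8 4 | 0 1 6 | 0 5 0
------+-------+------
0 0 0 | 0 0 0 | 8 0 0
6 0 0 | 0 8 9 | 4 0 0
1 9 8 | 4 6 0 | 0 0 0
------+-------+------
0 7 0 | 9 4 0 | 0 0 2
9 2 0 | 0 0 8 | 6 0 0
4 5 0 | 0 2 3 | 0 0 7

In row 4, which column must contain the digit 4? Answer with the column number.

2

Consider where 4 can go in row 4.
r4c1 is out (column 1 already has a 4). r4c3 is out (column 3 already has a 4). r4c4 is out (column 4 already has a 4). r4c5 is out (column 5 already has a 4). The remaining empty cells in row 4 are similarly blocked.
So the only cell in row 4 that can hold 4 is r4c2.
That is column 2.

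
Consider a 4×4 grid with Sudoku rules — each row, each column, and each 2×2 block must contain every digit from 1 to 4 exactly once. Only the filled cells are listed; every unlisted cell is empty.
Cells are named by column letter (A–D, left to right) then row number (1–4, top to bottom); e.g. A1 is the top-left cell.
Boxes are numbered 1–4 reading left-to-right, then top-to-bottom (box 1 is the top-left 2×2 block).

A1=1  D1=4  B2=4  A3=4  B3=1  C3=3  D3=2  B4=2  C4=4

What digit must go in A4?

Row 4 already contains {2, 4}.
Column A already contains {1, 4}.
Its 2×2 block (box 3) already contains {1, 2, 4}.
The only value from 1–4 not eliminated is 3, so A4 = 3.

3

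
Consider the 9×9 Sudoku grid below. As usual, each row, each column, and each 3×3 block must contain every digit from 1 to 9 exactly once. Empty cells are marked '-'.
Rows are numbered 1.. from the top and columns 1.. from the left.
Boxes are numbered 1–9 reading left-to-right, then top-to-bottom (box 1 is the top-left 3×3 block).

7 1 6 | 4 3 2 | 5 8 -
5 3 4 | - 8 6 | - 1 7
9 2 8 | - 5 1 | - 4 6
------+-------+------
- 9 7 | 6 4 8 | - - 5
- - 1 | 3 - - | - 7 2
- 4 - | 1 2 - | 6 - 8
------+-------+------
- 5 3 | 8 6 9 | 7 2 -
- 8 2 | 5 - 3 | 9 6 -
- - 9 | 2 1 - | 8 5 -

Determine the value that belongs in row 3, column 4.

Row 3 already contains {1, 2, 4, 5, 6, 8, 9}.
Column 4 already contains {1, 2, 3, 4, 5, 6, 8}.
Its 3×3 block (box 2) already contains {1, 2, 3, 4, 5, 6, 8}.
The only value from 1–9 not eliminated is 7, so row 3, column 4 = 7.

7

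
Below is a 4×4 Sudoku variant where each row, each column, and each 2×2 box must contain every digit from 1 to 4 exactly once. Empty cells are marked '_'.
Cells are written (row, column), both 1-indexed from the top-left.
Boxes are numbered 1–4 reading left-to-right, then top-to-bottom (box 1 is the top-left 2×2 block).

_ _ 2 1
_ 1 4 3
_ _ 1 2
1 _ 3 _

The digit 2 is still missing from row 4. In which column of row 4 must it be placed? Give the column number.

Consider where 2 can go in row 4.
(4,4) is out (column 4 already has a 2).
So the only cell in row 4 that can hold 2 is (4,2).
That is column 2.

2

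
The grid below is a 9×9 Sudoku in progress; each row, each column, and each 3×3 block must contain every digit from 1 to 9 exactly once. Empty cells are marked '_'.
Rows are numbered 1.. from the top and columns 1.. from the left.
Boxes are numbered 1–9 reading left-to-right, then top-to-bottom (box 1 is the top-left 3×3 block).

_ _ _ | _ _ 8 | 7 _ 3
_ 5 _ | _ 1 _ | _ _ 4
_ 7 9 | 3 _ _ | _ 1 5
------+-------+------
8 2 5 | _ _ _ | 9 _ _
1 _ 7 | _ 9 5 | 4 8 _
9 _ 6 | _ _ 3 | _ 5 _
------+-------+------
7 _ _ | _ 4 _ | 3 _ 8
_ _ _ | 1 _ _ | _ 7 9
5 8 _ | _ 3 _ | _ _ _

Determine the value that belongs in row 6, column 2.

4

Row 6 already contains {3, 5, 6, 9}.
Column 2 already contains {2, 5, 7, 8}.
Its 3×3 block (box 4) already contains {1, 2, 5, 6, 7, 8, 9}.
The only value from 1–9 not eliminated is 4, so row 6, column 2 = 4.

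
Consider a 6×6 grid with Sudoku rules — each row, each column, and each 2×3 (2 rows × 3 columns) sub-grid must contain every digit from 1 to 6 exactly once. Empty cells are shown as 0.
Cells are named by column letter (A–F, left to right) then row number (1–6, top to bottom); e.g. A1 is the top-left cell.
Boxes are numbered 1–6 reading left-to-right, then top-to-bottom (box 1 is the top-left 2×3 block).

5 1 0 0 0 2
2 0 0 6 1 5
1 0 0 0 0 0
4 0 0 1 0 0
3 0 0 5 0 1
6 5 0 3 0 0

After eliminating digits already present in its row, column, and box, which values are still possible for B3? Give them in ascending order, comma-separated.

2,3,6

Row 3 already contains {1}.
Column B already contains {1, 5}.
Its 2×3 block (box 3) already contains {1, 4}.
Removing those from 1–6 leaves {2, 3, 6} as the candidates for B3.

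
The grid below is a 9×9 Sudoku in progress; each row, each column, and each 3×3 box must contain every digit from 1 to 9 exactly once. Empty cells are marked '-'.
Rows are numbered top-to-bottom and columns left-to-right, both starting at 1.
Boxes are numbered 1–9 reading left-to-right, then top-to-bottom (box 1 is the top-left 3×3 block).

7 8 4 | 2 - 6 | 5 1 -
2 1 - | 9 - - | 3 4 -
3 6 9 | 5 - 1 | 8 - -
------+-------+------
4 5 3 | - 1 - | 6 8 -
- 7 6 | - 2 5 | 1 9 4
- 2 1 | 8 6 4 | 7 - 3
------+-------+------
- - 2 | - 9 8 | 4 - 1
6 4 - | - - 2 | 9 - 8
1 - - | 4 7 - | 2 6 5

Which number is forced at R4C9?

Row 4 already contains {1, 3, 4, 5, 6, 8}.
Column 9 already contains {1, 3, 4, 5, 8}.
Its 3×3 block (box 6) already contains {1, 3, 4, 6, 7, 8, 9}.
The only value from 1–9 not eliminated is 2, so R4C9 = 2.

2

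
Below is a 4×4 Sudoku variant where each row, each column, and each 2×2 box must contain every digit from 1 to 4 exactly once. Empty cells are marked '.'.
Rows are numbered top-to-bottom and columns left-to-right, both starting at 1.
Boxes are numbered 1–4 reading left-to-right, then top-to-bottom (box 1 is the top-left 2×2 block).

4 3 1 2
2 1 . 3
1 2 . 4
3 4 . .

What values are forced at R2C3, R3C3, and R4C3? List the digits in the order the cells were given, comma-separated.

4,3,2

For R2C3:
  Row 2 already contains {1, 2, 3}.
  Column 3 already contains {1}.
  Its 2×2 block (box 2) already contains {1, 2, 3}.
  The only value from 1–4 not eliminated is 4, so R2C3 = 4.
For R3C3:
  Row 3 already contains {1, 2, 4}.
  Column 3 already contains {1}.
  Its 2×2 block (box 4) already contains {4}.
  The only value from 1–4 not eliminated is 3, so R3C3 = 3.
For R4C3:
  Row 4 already contains {3, 4}.
  Column 3 already contains {1}.
  Its 2×2 block (box 4) already contains {4}.
  The only value from 1–4 not eliminated is 2, so R4C3 = 2.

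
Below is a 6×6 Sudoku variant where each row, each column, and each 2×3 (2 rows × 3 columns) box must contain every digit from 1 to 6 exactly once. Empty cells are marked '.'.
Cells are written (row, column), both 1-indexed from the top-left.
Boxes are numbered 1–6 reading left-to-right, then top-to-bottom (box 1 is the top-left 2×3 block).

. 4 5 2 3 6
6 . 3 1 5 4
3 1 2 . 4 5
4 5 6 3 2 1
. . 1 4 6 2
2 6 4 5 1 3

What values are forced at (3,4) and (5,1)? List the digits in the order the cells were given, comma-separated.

For (3,4):
  Row 3 already contains {1, 2, 3, 4, 5}.
  Column 4 already contains {1, 2, 3, 4, 5}.
  Its 2×3 block (box 4) already contains {1, 2, 3, 4, 5}.
  The only value from 1–6 not eliminated is 6, so (3,4) = 6.
For (5,1):
  Row 5 already contains {1, 2, 4, 6}.
  Column 1 already contains {2, 3, 4, 6}.
  Its 2×3 block (box 5) already contains {1, 2, 4, 6}.
  The only value from 1–6 not eliminated is 5, so (5,1) = 5.

6,5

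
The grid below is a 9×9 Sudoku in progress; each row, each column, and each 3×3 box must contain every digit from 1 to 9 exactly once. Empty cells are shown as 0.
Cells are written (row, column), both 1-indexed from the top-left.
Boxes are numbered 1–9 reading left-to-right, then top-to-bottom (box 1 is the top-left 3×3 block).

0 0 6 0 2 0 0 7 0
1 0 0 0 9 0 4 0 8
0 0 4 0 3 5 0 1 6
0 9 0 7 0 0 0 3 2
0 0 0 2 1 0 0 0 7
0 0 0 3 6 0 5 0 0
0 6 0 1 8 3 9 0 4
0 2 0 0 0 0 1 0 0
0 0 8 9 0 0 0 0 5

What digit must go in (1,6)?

1

Cell (1,6) itself could take any of {1, 4, 8} by direct elimination.
Consider where 1 can go in row 1.
(1,1) is out (column 1 already has a 1).
(1,2) is out (box 1 already has a 1).
(1,4) is out (column 4 already has a 1).
(1,7) is out (column 7 already has a 1).
(1,9) is out (box 3 already has a 1).
So the only cell in row 1 that can hold 1 is (1,6).
Therefore (1,6) = 1.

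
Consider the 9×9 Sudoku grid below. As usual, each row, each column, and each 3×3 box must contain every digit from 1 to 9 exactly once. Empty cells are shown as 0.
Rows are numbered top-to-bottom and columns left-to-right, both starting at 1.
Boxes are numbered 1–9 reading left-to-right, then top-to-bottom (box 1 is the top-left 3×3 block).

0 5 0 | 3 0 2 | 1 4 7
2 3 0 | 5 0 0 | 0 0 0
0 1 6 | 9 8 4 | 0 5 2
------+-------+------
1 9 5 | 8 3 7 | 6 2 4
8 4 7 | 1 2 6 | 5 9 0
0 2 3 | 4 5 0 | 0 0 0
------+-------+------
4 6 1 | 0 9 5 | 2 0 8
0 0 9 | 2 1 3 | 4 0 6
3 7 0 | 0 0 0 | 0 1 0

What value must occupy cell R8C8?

7

Row 8 already contains {1, 2, 3, 4, 6, 9}.
Column 8 already contains {1, 2, 4, 5, 9}.
Its 3×3 block (box 9) already contains {1, 2, 4, 6, 8}.
The only value from 1–9 not eliminated is 7, so R8C8 = 7.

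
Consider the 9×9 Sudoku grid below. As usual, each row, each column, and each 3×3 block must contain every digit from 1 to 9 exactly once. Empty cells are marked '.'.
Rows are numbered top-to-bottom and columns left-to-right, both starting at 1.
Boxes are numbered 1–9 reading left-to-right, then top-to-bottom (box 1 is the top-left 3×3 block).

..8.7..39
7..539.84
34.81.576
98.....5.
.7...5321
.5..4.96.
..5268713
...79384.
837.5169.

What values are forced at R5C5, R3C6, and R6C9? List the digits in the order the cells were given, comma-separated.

8,2,8

For R5C5:
  Row 5 already contains {1, 2, 3, 5, 7}.
  Column 5 already contains {1, 3, 4, 5, 6, 7, 9}.
  Its 3×3 block (box 5) already contains {4, 5}.
  The only value from 1–9 not eliminated is 8, so R5C5 = 8.
For R3C6:
  Row 3 already contains {1, 3, 4, 5, 6, 7, 8}.
  Column 6 already contains {1, 3, 5, 8, 9}.
  Its 3×3 block (box 2) already contains {1, 3, 5, 7, 8, 9}.
  The only value from 1–9 not eliminated is 2, so R3C6 = 2.
For R6C9:
  Consider where 8 can go in row 6.
  R6C1 is out (column 1 already has a 8).
  R6C3 is out (column 3 already has a 8).
  R6C4 is out (column 4 already has a 8).
  R6C6 is out (column 6 already has a 8).
  So the only cell in row 6 that can hold 8 is R6C9.
  So R6C9 = 8.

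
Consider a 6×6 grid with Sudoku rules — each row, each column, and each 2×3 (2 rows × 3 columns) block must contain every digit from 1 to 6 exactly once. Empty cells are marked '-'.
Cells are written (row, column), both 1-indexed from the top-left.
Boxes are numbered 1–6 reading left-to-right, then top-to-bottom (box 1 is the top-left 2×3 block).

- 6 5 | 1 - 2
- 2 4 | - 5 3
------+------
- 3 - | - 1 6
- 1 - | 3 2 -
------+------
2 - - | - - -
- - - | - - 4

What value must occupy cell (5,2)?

Cell (5,2) itself could take any of {4, 5} by direct elimination.
Consider where 4 can go in box 5.
(5,3) is out (column 3 already has a 4).
(6,1) is out (row 6 already has a 4).
(6,2) is out (row 6 already has a 4).
(6,3) is out (row 6 already has a 4).
So the only cell in box 5 that can hold 4 is (5,2).
Therefore (5,2) = 4.

4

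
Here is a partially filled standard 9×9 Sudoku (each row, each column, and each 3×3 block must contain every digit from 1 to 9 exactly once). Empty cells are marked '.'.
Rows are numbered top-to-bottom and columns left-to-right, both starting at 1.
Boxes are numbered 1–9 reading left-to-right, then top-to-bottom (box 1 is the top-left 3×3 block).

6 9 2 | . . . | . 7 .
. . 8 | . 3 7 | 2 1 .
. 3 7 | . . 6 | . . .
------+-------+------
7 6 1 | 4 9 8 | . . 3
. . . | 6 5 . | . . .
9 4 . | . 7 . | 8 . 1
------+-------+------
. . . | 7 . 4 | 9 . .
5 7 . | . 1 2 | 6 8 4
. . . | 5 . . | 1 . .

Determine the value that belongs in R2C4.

Row 2 already contains {1, 2, 3, 7, 8}.
Column 4 already contains {4, 5, 6, 7}.
Its 3×3 block (box 2) already contains {3, 6, 7}.
The only value from 1–9 not eliminated is 9, so R2C4 = 9.

9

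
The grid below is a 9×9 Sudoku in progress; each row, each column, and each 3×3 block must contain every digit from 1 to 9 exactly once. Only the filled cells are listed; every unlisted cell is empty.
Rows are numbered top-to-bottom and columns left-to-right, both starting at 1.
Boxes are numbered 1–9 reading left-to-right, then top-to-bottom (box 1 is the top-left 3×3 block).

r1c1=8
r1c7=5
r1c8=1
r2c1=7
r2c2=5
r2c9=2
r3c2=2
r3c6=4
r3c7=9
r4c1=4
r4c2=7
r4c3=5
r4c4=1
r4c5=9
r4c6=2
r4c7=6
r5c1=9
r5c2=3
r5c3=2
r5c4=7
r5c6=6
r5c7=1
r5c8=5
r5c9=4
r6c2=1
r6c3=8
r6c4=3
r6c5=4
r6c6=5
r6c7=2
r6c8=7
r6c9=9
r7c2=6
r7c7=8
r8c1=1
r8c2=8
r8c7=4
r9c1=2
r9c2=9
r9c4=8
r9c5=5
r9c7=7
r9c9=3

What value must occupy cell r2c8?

4

Cell r2c8 itself could take any of {3, 4, 6, 8} by direct elimination.
Consider where 4 can go in column 8.
r3c8 is out (row 3 already has a 4).
r4c8 is out (row 4 already has a 4).
r7c8 is out (box 9 already has a 4).
r8c8 is out (row 8 already has a 4).
r9c8 is out (box 9 already has a 4).
So the only cell in column 8 that can hold 4 is r2c8.
Therefore r2c8 = 4.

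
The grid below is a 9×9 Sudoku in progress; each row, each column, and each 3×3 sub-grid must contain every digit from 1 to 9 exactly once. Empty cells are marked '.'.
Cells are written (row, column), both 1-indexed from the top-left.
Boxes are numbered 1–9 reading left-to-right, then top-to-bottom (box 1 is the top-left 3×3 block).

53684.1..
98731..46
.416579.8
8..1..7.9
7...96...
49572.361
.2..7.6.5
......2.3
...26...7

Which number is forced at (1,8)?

Cell (1,8) itself could take any of {2, 7} by direct elimination.
Consider where 7 can go in box 3.
(1,9) is out (column 9 already has a 7).
(2,7) is out (row 2 already has a 7).
(3,8) is out (row 3 already has a 7).
So the only cell in box 3 that can hold 7 is (1,8).
Therefore (1,8) = 7.

7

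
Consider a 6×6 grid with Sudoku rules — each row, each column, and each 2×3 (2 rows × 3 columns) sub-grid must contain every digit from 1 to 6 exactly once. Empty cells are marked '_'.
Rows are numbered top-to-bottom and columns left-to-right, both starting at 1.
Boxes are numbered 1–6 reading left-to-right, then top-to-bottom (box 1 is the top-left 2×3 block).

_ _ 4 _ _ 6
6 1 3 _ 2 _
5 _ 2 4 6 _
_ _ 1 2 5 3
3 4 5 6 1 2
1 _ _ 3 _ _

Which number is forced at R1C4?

1

Cell R1C4 itself could take any of {1, 5} by direct elimination.
Consider where 1 can go in row 1.
R1C1 is out (column 1 already has a 1).
R1C2 is out (column 2 already has a 1).
R1C5 is out (column 5 already has a 1).
So the only cell in row 1 that can hold 1 is R1C4.
Therefore R1C4 = 1.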